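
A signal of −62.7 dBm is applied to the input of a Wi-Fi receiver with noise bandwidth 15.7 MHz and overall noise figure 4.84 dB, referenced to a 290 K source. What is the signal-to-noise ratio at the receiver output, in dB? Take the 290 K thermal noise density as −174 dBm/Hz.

34.5 dB

Noise floor: N = −174 + 10 log₁₀(B) + NF
10 log₁₀(1.57×10⁷) = 71.96 dB
N = −174 + 71.96 + 4.84 = −97.20 dBm
SNR = P_sig − N = −62.7 − (−97.20) = 34.50 dB → 34.5 dB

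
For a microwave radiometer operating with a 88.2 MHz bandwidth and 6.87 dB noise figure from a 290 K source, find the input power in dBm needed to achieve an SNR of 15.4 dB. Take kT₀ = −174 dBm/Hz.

Sensitivity = −174 + 10 log₁₀(B) + NF + SNR_min
= −174 + 79.45 + 6.87 + 15.4
= −72.28 dBm → −72.3 dBm

−72.3 dBm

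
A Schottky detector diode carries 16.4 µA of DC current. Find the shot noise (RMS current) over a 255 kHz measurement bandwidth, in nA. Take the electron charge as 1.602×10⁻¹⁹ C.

1.16 nA

I_n = √(2qI·B)
2qI·B = 2 × 1.602×10⁻¹⁹ × 1.64×10⁻⁵ × 2.55×10⁵ = 1.34×10⁻¹⁸ A²
I_n = √(1.34×10⁻¹⁸) = 1.16×10⁻⁹ A = 1.16 nA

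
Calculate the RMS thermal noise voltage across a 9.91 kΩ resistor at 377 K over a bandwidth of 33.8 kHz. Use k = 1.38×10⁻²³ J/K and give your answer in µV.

V_n = √(4kTRB)
4kTRB = 4 × 1.38×10⁻²³ × 377 × 9.91×10³ × 3.38×10⁴ = 6.97×10⁻¹² V²
V_n = √(6.97×10⁻¹²) = 2.64×10⁻⁶ V = 2.64 µV

2.64 µV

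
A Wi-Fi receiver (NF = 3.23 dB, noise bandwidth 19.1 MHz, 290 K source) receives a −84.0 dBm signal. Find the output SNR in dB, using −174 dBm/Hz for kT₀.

14.0 dB

Noise floor: N = −174 + 10 log₁₀(B) + NF
10 log₁₀(1.91×10⁷) = 72.81 dB
N = −174 + 72.81 + 3.23 = −97.96 dBm
SNR = P_sig − N = −84.0 − (−97.96) = 13.96 dB → 14.0 dB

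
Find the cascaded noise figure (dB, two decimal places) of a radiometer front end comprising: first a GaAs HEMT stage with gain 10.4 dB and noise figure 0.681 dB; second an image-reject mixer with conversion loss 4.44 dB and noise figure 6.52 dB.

1.73 dB

Convert to linear (a loss of L dB is a gain of −L dB): F_i = 10^(NF_i/10), G_i = 10^(G_i,dB/10)
  Stage 1: F_1 = 10^(0.681/10) = 1.170, G_1 = 10^(10.4/10) = 10.96
  Stage 2: F_2 = 10^(6.52/10) = 4.487, G_2 = 10^(−4.44/10) = 0.3597
Friis cascade:
  F = 1.170 + (4.487 − 1)/10.96 = 1.488
NF = 10 log₁₀(1.488) = 1.73 dB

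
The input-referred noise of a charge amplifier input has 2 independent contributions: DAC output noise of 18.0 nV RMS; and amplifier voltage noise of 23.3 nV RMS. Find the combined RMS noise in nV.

29.4 nV

Uncorrelated sources add in power (mean-square): V_tot = √(ΣV_i²)
V_tot = √[(1.80×10⁻⁸)² + (2.33×10⁻⁸)²] = 2.94×10⁻⁸ V = 29.4 nV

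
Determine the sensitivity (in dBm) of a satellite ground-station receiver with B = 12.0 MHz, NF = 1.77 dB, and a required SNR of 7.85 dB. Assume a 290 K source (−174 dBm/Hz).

Sensitivity = −174 + 10 log₁₀(B) + NF + SNR_min
= −174 + 70.79 + 1.77 + 7.85
= −93.59 dBm → −93.6 dBm

−93.6 dBm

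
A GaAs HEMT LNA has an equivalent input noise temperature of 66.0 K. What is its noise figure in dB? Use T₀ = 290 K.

0.891 dB

F = 1 + T_e/T₀ = 1 + 66.0/290 = 1.22759
NF = 10 log₁₀(1.22759) = 0.891 dB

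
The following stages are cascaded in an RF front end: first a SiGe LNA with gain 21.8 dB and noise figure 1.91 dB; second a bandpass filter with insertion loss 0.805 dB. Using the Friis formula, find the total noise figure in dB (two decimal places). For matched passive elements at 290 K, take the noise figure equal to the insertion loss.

1.91 dB

Convert to linear (a loss of L dB is a gain of −L dB): F_i = 10^(NF_i/10), G_i = 10^(G_i,dB/10)
  Stage 1: F_1 = 10^(1.91/10) = 1.552, G_1 = 10^(21.8/10) = 151.4
  Stage 2: F_2 = 10^(0.805/10) = 1.204, G_2 = 10^(−0.805/10) = 0.8308
Friis cascade:
  F = 1.552 + (1.204 − 1)/151.4 = 1.554
NF = 10 log₁₀(1.554) = 1.91 dB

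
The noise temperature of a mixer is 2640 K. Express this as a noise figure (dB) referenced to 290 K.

F = 1 + T_e/T₀ = 1 + 2640/290 = 10.1034
NF = 10 log₁₀(10.1034) = 10.04 dB

10.04 dB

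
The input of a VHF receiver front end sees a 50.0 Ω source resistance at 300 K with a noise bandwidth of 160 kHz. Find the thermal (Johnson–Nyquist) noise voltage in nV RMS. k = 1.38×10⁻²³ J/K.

364 nV

V_n = √(4kTRB)
4kTRB = 4 × 1.38×10⁻²³ × 300 × 5.00×10¹ × 1.60×10⁵ = 1.32×10⁻¹³ V²
V_n = √(1.32×10⁻¹³) = 3.64×10⁻⁷ V = 364 nV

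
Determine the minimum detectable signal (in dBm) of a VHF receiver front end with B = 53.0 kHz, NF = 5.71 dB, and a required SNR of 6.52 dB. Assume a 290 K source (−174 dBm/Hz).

Sensitivity = −174 + 10 log₁₀(B) + NF + SNR_min
= −174 + 47.24 + 5.71 + 6.52
= −114.53 dBm → −114.5 dBm

−114.5 dBm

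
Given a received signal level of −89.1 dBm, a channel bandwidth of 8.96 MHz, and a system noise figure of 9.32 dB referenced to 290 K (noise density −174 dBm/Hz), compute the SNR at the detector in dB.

6.1 dB

Noise floor: N = −174 + 10 log₁₀(B) + NF
10 log₁₀(8.96×10⁶) = 69.52 dB
N = −174 + 69.52 + 9.32 = −95.16 dBm
SNR = P_sig − N = −89.1 − (−95.16) = 6.06 dB → 6.1 dB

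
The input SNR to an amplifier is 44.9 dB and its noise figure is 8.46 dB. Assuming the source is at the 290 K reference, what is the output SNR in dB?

By definition F = SNR_in/SNR_out, so in dB: SNR_out = SNR_in − NF
SNR_out = 44.9 − 8.46 = 36.44 dB

36.44 dB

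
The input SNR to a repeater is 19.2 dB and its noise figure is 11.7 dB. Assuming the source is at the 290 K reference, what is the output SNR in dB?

7.5 dB

By definition F = SNR_in/SNR_out, so in dB: SNR_out = SNR_in − NF
SNR_out = 19.2 − 11.7 = 7.5 dB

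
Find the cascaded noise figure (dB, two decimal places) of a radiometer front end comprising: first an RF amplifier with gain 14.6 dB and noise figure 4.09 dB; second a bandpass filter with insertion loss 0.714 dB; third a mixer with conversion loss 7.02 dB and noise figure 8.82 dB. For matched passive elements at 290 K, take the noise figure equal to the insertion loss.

Convert to linear (a loss of L dB is a gain of −L dB): F_i = 10^(NF_i/10), G_i = 10^(G_i,dB/10)
  Stage 1: F_1 = 10^(4.09/10) = 2.564, G_1 = 10^(14.6/10) = 28.84
  Stage 2: F_2 = 10^(0.714/10) = 1.179, G_2 = 10^(−0.714/10) = 0.8484
  Stage 3: F_3 = 10^(8.82/10) = 7.621, G_3 = 10^(−7.02/10) = 0.1986
Friis cascade:
  F = 2.564 + (1.179 − 1)/28.84 + (7.621 − 1)/24.47 = 2.841
NF = 10 log₁₀(2.841) = 4.54 dB

4.54 dB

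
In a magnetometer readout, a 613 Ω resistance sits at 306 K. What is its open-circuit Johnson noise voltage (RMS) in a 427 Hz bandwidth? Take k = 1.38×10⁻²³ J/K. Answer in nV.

V_n = √(4kTRB)
4kTRB = 4 × 1.38×10⁻²³ × 306 × 6.13×10² × 4.27×10² = 4.42×10⁻¹⁵ V²
V_n = √(4.42×10⁻¹⁵) = 6.65×10⁻⁸ V = 66.5 nV

66.5 nV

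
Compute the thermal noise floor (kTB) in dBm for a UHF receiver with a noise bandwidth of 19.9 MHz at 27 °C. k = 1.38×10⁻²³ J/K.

−100.8 dBm

T = 27 °C + 273.15 = 300.15 K
P_n = kTB = 1.38×10⁻²³ × 300.15 × 1.99×10⁷ = 8.24×10⁻¹⁴ W
In dBm: 10 log₁₀(8.24×10⁻¹⁴ / 10⁻³) = −100.8 dBm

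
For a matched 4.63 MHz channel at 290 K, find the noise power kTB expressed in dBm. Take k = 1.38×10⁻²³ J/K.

P_n = kTB = 1.38×10⁻²³ × 290 × 4.63×10⁶ = 1.85×10⁻¹⁴ W
In dBm: 10 log₁₀(1.85×10⁻¹⁴ / 10⁻³) = −107.3 dBm

−107.3 dBm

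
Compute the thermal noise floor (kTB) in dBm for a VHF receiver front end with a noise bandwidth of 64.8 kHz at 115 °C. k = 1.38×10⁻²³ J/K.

−124.6 dBm

T = 115 °C + 273.15 = 388.15 K
P_n = kTB = 1.38×10⁻²³ × 388.15 × 6.48×10⁴ = 3.47×10⁻¹⁶ W
In dBm: 10 log₁₀(3.47×10⁻¹⁶ / 10⁻³) = −124.6 dBm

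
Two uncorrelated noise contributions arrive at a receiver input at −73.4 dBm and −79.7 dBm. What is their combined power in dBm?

Convert to linear, add, convert back:
P₁ = 4.57×10⁻¹¹ W, P₂ = 1.07×10⁻¹¹ W
P_tot = 5.64×10⁻¹¹ W → 10 log₁₀(P_tot / 10⁻³) = −72.5 dBm

−72.5 dBm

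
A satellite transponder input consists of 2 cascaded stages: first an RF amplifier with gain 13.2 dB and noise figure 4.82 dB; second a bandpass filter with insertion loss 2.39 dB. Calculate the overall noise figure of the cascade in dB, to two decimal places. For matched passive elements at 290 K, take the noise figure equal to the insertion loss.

Convert to linear (a loss of L dB is a gain of −L dB): F_i = 10^(NF_i/10), G_i = 10^(G_i,dB/10)
  Stage 1: F_1 = 10^(4.82/10) = 3.034, G_1 = 10^(13.2/10) = 20.89
  Stage 2: F_2 = 10^(2.39/10) = 1.734, G_2 = 10^(−2.39/10) = 0.5768
Friis cascade:
  F = 3.034 + (1.734 − 1)/20.89 = 3.069
NF = 10 log₁₀(3.069) = 4.87 dB

4.87 dB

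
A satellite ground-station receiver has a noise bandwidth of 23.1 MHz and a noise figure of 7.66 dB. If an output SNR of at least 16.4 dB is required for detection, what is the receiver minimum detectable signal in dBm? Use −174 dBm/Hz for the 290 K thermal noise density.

Sensitivity = −174 + 10 log₁₀(B) + NF + SNR_min
= −174 + 73.64 + 7.66 + 16.4
= −76.30 dBm → −76.3 dBm

−76.3 dBm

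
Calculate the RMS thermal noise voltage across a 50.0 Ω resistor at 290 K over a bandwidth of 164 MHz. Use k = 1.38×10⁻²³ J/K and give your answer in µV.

11.5 µV

V_n = √(4kTRB)
4kTRB = 4 × 1.38×10⁻²³ × 290 × 5.00×10¹ × 1.64×10⁸ = 1.31×10⁻¹⁰ V²
V_n = √(1.31×10⁻¹⁰) = 1.15×10⁻⁵ V = 11.5 µV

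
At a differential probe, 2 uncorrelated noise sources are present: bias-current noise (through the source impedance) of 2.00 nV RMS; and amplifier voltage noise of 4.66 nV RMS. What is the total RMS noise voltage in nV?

5.07 nV

Uncorrelated sources add in power (mean-square): V_tot = √(ΣV_i²)
V_tot = √[(2.00×10⁻⁹)² + (4.66×10⁻⁹)²] = 5.07×10⁻⁹ V = 5.07 nV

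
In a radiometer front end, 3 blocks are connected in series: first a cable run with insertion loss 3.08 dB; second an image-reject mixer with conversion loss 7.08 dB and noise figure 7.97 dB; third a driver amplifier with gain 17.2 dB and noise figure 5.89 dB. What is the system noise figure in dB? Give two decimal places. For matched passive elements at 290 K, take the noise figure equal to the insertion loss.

16.30 dB

Convert to linear (a loss of L dB is a gain of −L dB): F_i = 10^(NF_i/10), G_i = 10^(G_i,dB/10)
  Stage 1: F_1 = 10^(3.08/10) = 2.032, G_1 = 10^(−3.08/10) = 0.4920
  Stage 2: F_2 = 10^(7.97/10) = 6.266, G_2 = 10^(−7.08/10) = 0.1959
  Stage 3: F_3 = 10^(5.89/10) = 3.882, G_3 = 10^(17.2/10) = 52.48
Friis cascade:
  F = 2.032 + (6.266 − 1)/0.4920 + (3.882 − 1)/0.09638 = 42.63
NF = 10 log₁₀(42.63) = 16.30 dB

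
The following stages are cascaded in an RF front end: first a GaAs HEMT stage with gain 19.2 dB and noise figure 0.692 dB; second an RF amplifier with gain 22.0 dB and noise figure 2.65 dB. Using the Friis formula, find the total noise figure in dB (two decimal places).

0.73 dB

Convert to linear (a loss of L dB is a gain of −L dB): F_i = 10^(NF_i/10), G_i = 10^(G_i,dB/10)
  Stage 1: F_1 = 10^(0.692/10) = 1.173, G_1 = 10^(19.2/10) = 83.18
  Stage 2: F_2 = 10^(2.65/10) = 1.841, G_2 = 10^(22.0/10) = 158.5
Friis cascade:
  F = 1.173 + (1.841 − 1)/83.18 = 1.183
NF = 10 log₁₀(1.183) = 0.73 dB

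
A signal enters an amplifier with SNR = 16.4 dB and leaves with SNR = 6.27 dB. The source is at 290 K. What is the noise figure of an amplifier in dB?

NF (dB) = SNR_in(dB) − SNR_out(dB) when the source is at T₀
NF = 16.4 − 6.27 = 10.13 dB

10.13 dB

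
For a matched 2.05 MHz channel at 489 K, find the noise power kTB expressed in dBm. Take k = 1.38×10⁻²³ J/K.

−108.6 dBm

P_n = kTB = 1.38×10⁻²³ × 489 × 2.05×10⁶ = 1.38×10⁻¹⁴ W
In dBm: 10 log₁₀(1.38×10⁻¹⁴ / 10⁻³) = −108.6 dBm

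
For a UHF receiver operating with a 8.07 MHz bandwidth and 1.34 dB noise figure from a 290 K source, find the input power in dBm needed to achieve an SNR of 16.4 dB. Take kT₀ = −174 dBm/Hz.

−87.2 dBm

Sensitivity = −174 + 10 log₁₀(B) + NF + SNR_min
= −174 + 69.07 + 1.34 + 16.4
= −87.19 dBm → −87.2 dBm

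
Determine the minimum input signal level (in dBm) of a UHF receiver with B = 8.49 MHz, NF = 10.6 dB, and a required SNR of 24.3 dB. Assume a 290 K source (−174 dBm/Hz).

−69.8 dBm

Sensitivity = −174 + 10 log₁₀(B) + NF + SNR_min
= −174 + 69.29 + 10.6 + 24.3
= −69.81 dBm → −69.8 dBm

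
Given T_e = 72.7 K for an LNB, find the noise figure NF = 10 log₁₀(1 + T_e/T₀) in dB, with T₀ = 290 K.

0.971 dB

F = 1 + T_e/T₀ = 1 + 72.7/290 = 1.25069
NF = 10 log₁₀(1.25069) = 0.971 dB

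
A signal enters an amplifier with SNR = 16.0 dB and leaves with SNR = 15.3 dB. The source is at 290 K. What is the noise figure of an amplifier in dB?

NF (dB) = SNR_in(dB) − SNR_out(dB) when the source is at T₀
NF = 16.0 − 15.3 = 0.7 dB

0.7 dB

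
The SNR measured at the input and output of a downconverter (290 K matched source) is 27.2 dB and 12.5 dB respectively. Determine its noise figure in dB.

14.7 dB

NF (dB) = SNR_in(dB) − SNR_out(dB) when the source is at T₀
NF = 27.2 − 12.5 = 14.7 dB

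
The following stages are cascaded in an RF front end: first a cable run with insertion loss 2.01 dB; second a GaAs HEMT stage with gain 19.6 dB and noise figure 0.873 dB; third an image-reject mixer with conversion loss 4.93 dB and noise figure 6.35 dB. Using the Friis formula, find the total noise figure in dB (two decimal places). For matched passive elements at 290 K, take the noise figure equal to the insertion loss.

3.01 dB

Convert to linear (a loss of L dB is a gain of −L dB): F_i = 10^(NF_i/10), G_i = 10^(G_i,dB/10)
  Stage 1: F_1 = 10^(2.01/10) = 1.589, G_1 = 10^(−2.01/10) = 0.6295
  Stage 2: F_2 = 10^(0.873/10) = 1.223, G_2 = 10^(19.6/10) = 91.20
  Stage 3: F_3 = 10^(6.35/10) = 4.315, G_3 = 10^(−4.93/10) = 0.3214
Friis cascade:
  F = 1.589 + (1.223 − 1)/0.6295 + (4.315 − 1)/57.41 = 2.000
NF = 10 log₁₀(2.000) = 3.01 dB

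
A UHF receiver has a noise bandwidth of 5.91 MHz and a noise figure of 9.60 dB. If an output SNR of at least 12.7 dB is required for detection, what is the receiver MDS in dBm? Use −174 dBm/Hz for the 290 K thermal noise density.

−84.0 dBm

Sensitivity = −174 + 10 log₁₀(B) + NF + SNR_min
= −174 + 67.72 + 9.60 + 12.7
= −83.98 dBm → −84.0 dBm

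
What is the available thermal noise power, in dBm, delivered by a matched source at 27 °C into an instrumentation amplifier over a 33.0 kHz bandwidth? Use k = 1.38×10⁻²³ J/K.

T = 27 °C + 273.15 = 300.15 K
P_n = kTB = 1.38×10⁻²³ × 300.15 × 3.30×10⁴ = 1.37×10⁻¹⁶ W
In dBm: 10 log₁₀(1.37×10⁻¹⁶ / 10⁻³) = −128.6 dBm

−128.6 dBm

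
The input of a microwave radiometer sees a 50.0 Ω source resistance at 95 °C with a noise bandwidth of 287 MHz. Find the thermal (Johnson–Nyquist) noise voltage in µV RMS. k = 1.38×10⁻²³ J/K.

17.1 µV

T = 95 °C + 273.15 = 368.15 K
V_n = √(4kTRB)
4kTRB = 4 × 1.38×10⁻²³ × 368.15 × 5.00×10¹ × 2.87×10⁸ = 2.92×10⁻¹⁰ V²
V_n = √(2.92×10⁻¹⁰) = 1.71×10⁻⁵ V = 17.1 µV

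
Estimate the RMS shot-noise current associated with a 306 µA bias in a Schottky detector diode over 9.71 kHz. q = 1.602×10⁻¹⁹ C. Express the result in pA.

976 pA

I_n = √(2qI·B)
2qI·B = 2 × 1.602×10⁻¹⁹ × 3.06×10⁻⁴ × 9.71×10³ = 9.52×10⁻¹⁹ A²
I_n = √(9.52×10⁻¹⁹) = 9.76×10⁻¹⁰ A = 976 pA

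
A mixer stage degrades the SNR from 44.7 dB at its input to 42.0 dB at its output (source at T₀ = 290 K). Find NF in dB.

2.7 dB

NF (dB) = SNR_in(dB) − SNR_out(dB) when the source is at T₀
NF = 44.7 − 42.0 = 2.7 dB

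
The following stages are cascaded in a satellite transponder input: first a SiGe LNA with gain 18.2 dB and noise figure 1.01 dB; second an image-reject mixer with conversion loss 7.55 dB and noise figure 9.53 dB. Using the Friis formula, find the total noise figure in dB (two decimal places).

Convert to linear (a loss of L dB is a gain of −L dB): F_i = 10^(NF_i/10), G_i = 10^(G_i,dB/10)
  Stage 1: F_1 = 10^(1.01/10) = 1.262, G_1 = 10^(18.2/10) = 66.07
  Stage 2: F_2 = 10^(9.53/10) = 8.974, G_2 = 10^(−7.55/10) = 0.1758
Friis cascade:
  F = 1.262 + (8.974 − 1)/66.07 = 1.383
NF = 10 log₁₀(1.383) = 1.41 dB

1.41 dB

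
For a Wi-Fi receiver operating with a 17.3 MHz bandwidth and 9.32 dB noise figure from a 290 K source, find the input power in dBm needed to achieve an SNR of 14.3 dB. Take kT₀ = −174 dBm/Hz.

Sensitivity = −174 + 10 log₁₀(B) + NF + SNR_min
= −174 + 72.38 + 9.32 + 14.3
= −78.00 dBm → −78.0 dBm

−78.0 dBm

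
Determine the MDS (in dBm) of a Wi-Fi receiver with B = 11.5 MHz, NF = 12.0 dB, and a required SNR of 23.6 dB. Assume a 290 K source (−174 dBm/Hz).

−67.8 dBm

Sensitivity = −174 + 10 log₁₀(B) + NF + SNR_min
= −174 + 70.61 + 12.0 + 23.6
= −67.79 dBm → −67.8 dBm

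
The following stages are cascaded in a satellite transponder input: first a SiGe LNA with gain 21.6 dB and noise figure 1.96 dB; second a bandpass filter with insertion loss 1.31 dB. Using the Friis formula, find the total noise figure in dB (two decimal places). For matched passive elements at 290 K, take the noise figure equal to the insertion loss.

1.97 dB

Convert to linear (a loss of L dB is a gain of −L dB): F_i = 10^(NF_i/10), G_i = 10^(G_i,dB/10)
  Stage 1: F_1 = 10^(1.96/10) = 1.570, G_1 = 10^(21.6/10) = 144.5
  Stage 2: F_2 = 10^(1.31/10) = 1.352, G_2 = 10^(−1.31/10) = 0.7396
Friis cascade:
  F = 1.570 + (1.352 − 1)/144.5 = 1.573
NF = 10 log₁₀(1.573) = 1.97 dB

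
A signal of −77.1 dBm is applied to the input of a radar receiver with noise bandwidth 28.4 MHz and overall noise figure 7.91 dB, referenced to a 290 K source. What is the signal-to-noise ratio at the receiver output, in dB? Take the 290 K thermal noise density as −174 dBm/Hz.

14.5 dB

Noise floor: N = −174 + 10 log₁₀(B) + NF
10 log₁₀(2.84×10⁷) = 74.53 dB
N = −174 + 74.53 + 7.91 = −91.56 dBm
SNR = P_sig − N = −77.1 − (−91.56) = 14.46 dB → 14.5 dB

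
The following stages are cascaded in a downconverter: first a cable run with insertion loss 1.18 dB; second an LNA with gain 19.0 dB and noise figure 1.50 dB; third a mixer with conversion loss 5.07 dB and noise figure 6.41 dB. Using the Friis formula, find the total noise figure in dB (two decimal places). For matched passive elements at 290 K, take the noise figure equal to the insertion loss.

Convert to linear (a loss of L dB is a gain of −L dB): F_i = 10^(NF_i/10), G_i = 10^(G_i,dB/10)
  Stage 1: F_1 = 10^(1.18/10) = 1.312, G_1 = 10^(−1.18/10) = 0.7621
  Stage 2: F_2 = 10^(1.50/10) = 1.413, G_2 = 10^(19.0/10) = 79.43
  Stage 3: F_3 = 10^(6.41/10) = 4.375, G_3 = 10^(−5.07/10) = 0.3112
Friis cascade:
  F = 1.312 + (1.413 − 1)/0.7621 + (4.375 − 1)/60.53 = 1.909
NF = 10 log₁₀(1.909) = 2.81 dB

2.81 dB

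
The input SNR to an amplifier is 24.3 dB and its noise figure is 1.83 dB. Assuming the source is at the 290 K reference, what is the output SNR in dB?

By definition F = SNR_in/SNR_out, so in dB: SNR_out = SNR_in − NF
SNR_out = 24.3 − 1.83 = 22.47 dB

22.47 dB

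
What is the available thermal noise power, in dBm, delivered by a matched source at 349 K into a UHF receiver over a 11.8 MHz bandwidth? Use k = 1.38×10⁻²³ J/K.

−102.5 dBm

P_n = kTB = 1.38×10⁻²³ × 349 × 1.18×10⁷ = 5.68×10⁻¹⁴ W
In dBm: 10 log₁₀(5.68×10⁻¹⁴ / 10⁻³) = −102.5 dBm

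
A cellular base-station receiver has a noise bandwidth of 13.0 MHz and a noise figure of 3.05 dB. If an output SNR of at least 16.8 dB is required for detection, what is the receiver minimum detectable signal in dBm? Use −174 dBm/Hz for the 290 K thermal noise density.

Sensitivity = −174 + 10 log₁₀(B) + NF + SNR_min
= −174 + 71.14 + 3.05 + 16.8
= −83.01 dBm → −83.0 dBm

−83.0 dBm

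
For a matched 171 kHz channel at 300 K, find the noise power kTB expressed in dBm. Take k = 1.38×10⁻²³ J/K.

P_n = kTB = 1.38×10⁻²³ × 300 × 1.71×10⁵ = 7.08×10⁻¹⁶ W
In dBm: 10 log₁₀(7.08×10⁻¹⁶ / 10⁻³) = −121.5 dBm

−121.5 dBm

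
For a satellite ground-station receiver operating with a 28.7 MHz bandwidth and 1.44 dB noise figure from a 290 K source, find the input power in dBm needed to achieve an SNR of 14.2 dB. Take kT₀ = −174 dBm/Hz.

Sensitivity = −174 + 10 log₁₀(B) + NF + SNR_min
= −174 + 74.58 + 1.44 + 14.2
= −83.78 dBm → −83.8 dBm

−83.8 dBm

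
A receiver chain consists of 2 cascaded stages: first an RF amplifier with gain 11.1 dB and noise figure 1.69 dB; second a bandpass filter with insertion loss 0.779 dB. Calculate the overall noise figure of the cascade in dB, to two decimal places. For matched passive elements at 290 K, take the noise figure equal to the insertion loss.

Convert to linear (a loss of L dB is a gain of −L dB): F_i = 10^(NF_i/10), G_i = 10^(G_i,dB/10)
  Stage 1: F_1 = 10^(1.69/10) = 1.476, G_1 = 10^(11.1/10) = 12.88
  Stage 2: F_2 = 10^(0.779/10) = 1.196, G_2 = 10^(−0.779/10) = 0.8358
Friis cascade:
  F = 1.476 + (1.196 − 1)/12.88 = 1.491
NF = 10 log₁₀(1.491) = 1.73 dB

1.73 dB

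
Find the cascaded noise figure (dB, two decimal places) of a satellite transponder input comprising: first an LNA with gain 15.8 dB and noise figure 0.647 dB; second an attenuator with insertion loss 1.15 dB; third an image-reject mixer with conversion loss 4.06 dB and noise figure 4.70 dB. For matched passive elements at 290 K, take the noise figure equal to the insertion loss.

0.92 dB

Convert to linear (a loss of L dB is a gain of −L dB): F_i = 10^(NF_i/10), G_i = 10^(G_i,dB/10)
  Stage 1: F_1 = 10^(0.647/10) = 1.161, G_1 = 10^(15.8/10) = 38.02
  Stage 2: F_2 = 10^(1.15/10) = 1.303, G_2 = 10^(−1.15/10) = 0.7674
  Stage 3: F_3 = 10^(4.70/10) = 2.951, G_3 = 10^(−4.06/10) = 0.3926
Friis cascade:
  F = 1.161 + (1.303 − 1)/38.02 + (2.951 − 1)/29.17 = 1.236
NF = 10 log₁₀(1.236) = 0.92 dB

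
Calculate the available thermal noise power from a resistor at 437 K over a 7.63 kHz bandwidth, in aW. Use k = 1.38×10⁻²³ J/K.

46.0 aW

P_n = kTB = 1.38×10⁻²³ × 437 × 7.63×10³ = 4.60×10⁻¹⁷ W = 46.0 aW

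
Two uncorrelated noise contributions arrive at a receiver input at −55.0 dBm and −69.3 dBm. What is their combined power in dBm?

Convert to linear, add, convert back:
P₁ = 3.16×10⁻⁹ W, P₂ = 1.17×10⁻¹⁰ W
P_tot = 3.28×10⁻⁹ W → 10 log₁₀(P_tot / 10⁻³) = −54.8 dBm

−54.8 dBm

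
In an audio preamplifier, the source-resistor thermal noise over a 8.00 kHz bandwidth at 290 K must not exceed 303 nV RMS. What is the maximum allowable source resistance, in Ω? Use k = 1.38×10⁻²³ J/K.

717 Ω

Johnson–Nyquist: V_n = √(4kTRB) ⇒ R = V_n² / (4kTB)
4kTB = 4 × 1.38×10⁻²³ × 290 × 8.00×10³ = 1.28×10⁻¹⁶
R = (3.03×10⁻⁷)² / 1.28×10⁻¹⁶ = 7.17×10² Ω = 717 Ω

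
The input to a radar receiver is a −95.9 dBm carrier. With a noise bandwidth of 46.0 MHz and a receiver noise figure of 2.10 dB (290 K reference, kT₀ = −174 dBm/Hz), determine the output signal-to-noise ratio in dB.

Noise floor: N = −174 + 10 log₁₀(B) + NF
10 log₁₀(4.60×10⁷) = 76.63 dB
N = −174 + 76.63 + 2.10 = −95.27 dBm
SNR = P_sig − N = −95.9 − (−95.27) = −0.63 dB → −0.6 dB

−0.6 dB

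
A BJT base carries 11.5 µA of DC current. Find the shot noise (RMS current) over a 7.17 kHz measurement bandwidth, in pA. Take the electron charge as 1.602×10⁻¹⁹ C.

163 pA

I_n = √(2qI·B)
2qI·B = 2 × 1.602×10⁻¹⁹ × 1.15×10⁻⁵ × 7.17×10³ = 2.64×10⁻²⁰ A²
I_n = √(2.64×10⁻²⁰) = 1.63×10⁻¹⁰ A = 163 pA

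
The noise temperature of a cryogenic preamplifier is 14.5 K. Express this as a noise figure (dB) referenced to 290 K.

F = 1 + T_e/T₀ = 1 + 14.5/290 = 1.05
NF = 10 log₁₀(1.05) = 0.212 dB

0.212 dB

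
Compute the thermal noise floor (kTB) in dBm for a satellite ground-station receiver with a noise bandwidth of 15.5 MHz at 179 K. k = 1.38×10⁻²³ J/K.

P_n = kTB = 1.38×10⁻²³ × 179 × 1.55×10⁷ = 3.83×10⁻¹⁴ W
In dBm: 10 log₁₀(3.83×10⁻¹⁴ / 10⁻³) = −104.2 dBm

−104.2 dBm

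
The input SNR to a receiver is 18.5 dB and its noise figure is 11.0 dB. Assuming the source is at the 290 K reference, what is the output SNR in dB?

By definition F = SNR_in/SNR_out, so in dB: SNR_out = SNR_in − NF
SNR_out = 18.5 − 11.0 = 7.5 dB

7.5 dB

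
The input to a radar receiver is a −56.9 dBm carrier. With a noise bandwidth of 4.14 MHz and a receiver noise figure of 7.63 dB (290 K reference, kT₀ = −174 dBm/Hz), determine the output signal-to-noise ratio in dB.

Noise floor: N = −174 + 10 log₁₀(B) + NF
10 log₁₀(4.14×10⁶) = 66.17 dB
N = −174 + 66.17 + 7.63 = −100.20 dBm
SNR = P_sig − N = −56.9 − (−100.20) = 43.30 dB → 43.3 dB

43.3 dB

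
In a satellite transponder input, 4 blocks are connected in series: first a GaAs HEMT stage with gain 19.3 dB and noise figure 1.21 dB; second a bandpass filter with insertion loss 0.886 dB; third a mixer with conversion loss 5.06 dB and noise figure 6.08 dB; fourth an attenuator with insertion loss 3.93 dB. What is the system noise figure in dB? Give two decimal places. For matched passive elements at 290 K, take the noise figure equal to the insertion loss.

1.57 dB

Convert to linear (a loss of L dB is a gain of −L dB): F_i = 10^(NF_i/10), G_i = 10^(G_i,dB/10)
  Stage 1: F_1 = 10^(1.21/10) = 1.321, G_1 = 10^(19.3/10) = 85.11
  Stage 2: F_2 = 10^(0.886/10) = 1.226, G_2 = 10^(−0.886/10) = 0.8155
  Stage 3: F_3 = 10^(6.08/10) = 4.055, G_3 = 10^(−5.06/10) = 0.3119
  Stage 4: F_4 = 10^(3.93/10) = 2.472, G_4 = 10^(−3.93/10) = 0.4046
Friis cascade:
  F = 1.321 + (1.226 − 1)/85.11 + (4.055 − 1)/69.41 + (2.472 − 1)/21.65 = 1.436
NF = 10 log₁₀(1.436) = 1.57 dB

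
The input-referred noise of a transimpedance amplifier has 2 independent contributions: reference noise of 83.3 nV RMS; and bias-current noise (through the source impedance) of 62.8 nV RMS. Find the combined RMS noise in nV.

104 nV

Uncorrelated sources add in power (mean-square): V_tot = √(ΣV_i²)
V_tot = √[(8.33×10⁻⁸)² + (6.28×10⁻⁸)²] = 1.04×10⁻⁷ V = 104 nV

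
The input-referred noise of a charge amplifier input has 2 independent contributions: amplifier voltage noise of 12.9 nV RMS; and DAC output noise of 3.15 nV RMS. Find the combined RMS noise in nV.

13.3 nV

Uncorrelated sources add in power (mean-square): V_tot = √(ΣV_i²)
V_tot = √[(1.29×10⁻⁸)² + (3.15×10⁻⁹)²] = 1.33×10⁻⁸ V = 13.3 nV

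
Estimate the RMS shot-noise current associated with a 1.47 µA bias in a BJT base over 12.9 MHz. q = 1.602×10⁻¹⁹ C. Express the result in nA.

2.46 nA

I_n = √(2qI·B)
2qI·B = 2 × 1.602×10⁻¹⁹ × 1.47×10⁻⁶ × 1.29×10⁷ = 6.08×10⁻¹⁸ A²
I_n = √(6.08×10⁻¹⁸) = 2.46×10⁻⁹ A = 2.46 nA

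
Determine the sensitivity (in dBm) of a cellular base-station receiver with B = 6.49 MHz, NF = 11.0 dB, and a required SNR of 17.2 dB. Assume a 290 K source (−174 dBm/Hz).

−77.7 dBm

Sensitivity = −174 + 10 log₁₀(B) + NF + SNR_min
= −174 + 68.12 + 11.0 + 17.2
= −77.68 dBm → −77.7 dBm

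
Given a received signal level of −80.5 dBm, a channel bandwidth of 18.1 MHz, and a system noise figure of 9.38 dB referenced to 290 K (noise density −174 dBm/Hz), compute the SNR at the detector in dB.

Noise floor: N = −174 + 10 log₁₀(B) + NF
10 log₁₀(1.81×10⁷) = 72.58 dB
N = −174 + 72.58 + 9.38 = −92.04 dBm
SNR = P_sig − N = −80.5 − (−92.04) = 11.54 dB → 11.5 dB

11.5 dB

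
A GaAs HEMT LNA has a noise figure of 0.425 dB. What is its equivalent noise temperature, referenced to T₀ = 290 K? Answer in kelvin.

29.8 K

F = 10^(0.425/10) = 1.10281
T_e = (F − 1)·T₀ = (1.10281 − 1) × 290 = 29.8 K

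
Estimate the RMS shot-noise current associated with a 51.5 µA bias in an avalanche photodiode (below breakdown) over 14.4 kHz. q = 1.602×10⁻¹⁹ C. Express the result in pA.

487 pA

I_n = √(2qI·B)
2qI·B = 2 × 1.602×10⁻¹⁹ × 5.15×10⁻⁵ × 1.44×10⁴ = 2.38×10⁻¹⁹ A²
I_n = √(2.38×10⁻¹⁹) = 4.87×10⁻¹⁰ A = 487 pA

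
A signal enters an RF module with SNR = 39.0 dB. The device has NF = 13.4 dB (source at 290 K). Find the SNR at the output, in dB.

By definition F = SNR_in/SNR_out, so in dB: SNR_out = SNR_in − NF
SNR_out = 39.0 − 13.4 = 25.6 dB

25.6 dB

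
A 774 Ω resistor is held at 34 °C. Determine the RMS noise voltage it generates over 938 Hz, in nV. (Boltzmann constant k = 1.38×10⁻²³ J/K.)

T = 34 °C + 273.15 = 307.15 K
V_n = √(4kTRB)
4kTRB = 4 × 1.38×10⁻²³ × 307.15 × 7.74×10² × 9.38×10² = 1.23×10⁻¹⁴ V²
V_n = √(1.23×10⁻¹⁴) = 1.11×10⁻⁷ V = 111 nV

111 nV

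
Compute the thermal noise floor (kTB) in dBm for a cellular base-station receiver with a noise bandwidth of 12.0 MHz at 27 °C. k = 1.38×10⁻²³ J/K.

T = 27 °C + 273.15 = 300.15 K
P_n = kTB = 1.38×10⁻²³ × 300.15 × 1.20×10⁷ = 4.97×10⁻¹⁴ W
In dBm: 10 log₁₀(4.97×10⁻¹⁴ / 10⁻³) = −103.0 dBm

−103.0 dBm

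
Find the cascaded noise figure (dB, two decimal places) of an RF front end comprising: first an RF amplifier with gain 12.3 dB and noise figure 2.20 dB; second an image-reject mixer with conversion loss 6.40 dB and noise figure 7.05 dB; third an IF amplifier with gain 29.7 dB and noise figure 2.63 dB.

Convert to linear (a loss of L dB is a gain of −L dB): F_i = 10^(NF_i/10), G_i = 10^(G_i,dB/10)
  Stage 1: F_1 = 10^(2.20/10) = 1.660, G_1 = 10^(12.3/10) = 16.98
  Stage 2: F_2 = 10^(7.05/10) = 5.070, G_2 = 10^(−6.40/10) = 0.2291
  Stage 3: F_3 = 10^(2.63/10) = 1.832, G_3 = 10^(29.7/10) = 933.3
Friis cascade:
  F = 1.660 + (5.070 − 1)/16.98 + (1.832 − 1)/3.890 = 2.113
NF = 10 log₁₀(2.113) = 3.25 dB

3.25 dB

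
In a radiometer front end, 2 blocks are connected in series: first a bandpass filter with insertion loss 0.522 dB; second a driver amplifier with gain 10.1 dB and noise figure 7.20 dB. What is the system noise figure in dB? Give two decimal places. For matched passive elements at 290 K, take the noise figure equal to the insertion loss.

7.72 dB

Convert to linear (a loss of L dB is a gain of −L dB): F_i = 10^(NF_i/10), G_i = 10^(G_i,dB/10)
  Stage 1: F_1 = 10^(0.522/10) = 1.128, G_1 = 10^(−0.522/10) = 0.8867
  Stage 2: F_2 = 10^(7.20/10) = 5.248, G_2 = 10^(10.1/10) = 10.23
Friis cascade:
  F = 1.128 + (5.248 − 1)/0.8867 = 5.918
NF = 10 log₁₀(5.918) = 7.72 dB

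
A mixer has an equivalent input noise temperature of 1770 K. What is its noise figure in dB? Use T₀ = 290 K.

8.51 dB

F = 1 + T_e/T₀ = 1 + 1770/290 = 7.10345
NF = 10 log₁₀(7.10345) = 8.51 dB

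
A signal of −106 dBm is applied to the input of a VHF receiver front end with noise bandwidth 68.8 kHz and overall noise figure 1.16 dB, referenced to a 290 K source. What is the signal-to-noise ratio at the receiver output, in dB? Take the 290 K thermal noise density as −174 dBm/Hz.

18.5 dB

Noise floor: N = −174 + 10 log₁₀(B) + NF
10 log₁₀(6.88×10⁴) = 48.38 dB
N = −174 + 48.38 + 1.16 = −124.46 dBm
SNR = P_sig − N = −106 − (−124.46) = 18.46 dB → 18.5 dB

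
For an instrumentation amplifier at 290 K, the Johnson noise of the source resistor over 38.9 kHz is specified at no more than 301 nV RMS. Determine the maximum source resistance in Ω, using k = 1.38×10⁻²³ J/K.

145 Ω

Johnson–Nyquist: V_n = √(4kTRB) ⇒ R = V_n² / (4kTB)
4kTB = 4 × 1.38×10⁻²³ × 290 × 3.89×10⁴ = 6.23×10⁻¹⁶
R = (3.01×10⁻⁷)² / 6.23×10⁻¹⁶ = 1.45×10² Ω = 145 Ω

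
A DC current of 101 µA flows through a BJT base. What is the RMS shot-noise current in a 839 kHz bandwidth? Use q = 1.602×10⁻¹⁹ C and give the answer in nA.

5.21 nA

I_n = √(2qI·B)
2qI·B = 2 × 1.602×10⁻¹⁹ × 1.01×10⁻⁴ × 8.39×10⁵ = 2.72×10⁻¹⁷ A²
I_n = √(2.72×10⁻¹⁷) = 5.21×10⁻⁹ A = 5.21 nA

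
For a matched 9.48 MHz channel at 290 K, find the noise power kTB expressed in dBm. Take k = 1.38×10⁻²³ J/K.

−104.2 dBm

P_n = kTB = 1.38×10⁻²³ × 290 × 9.48×10⁶ = 3.79×10⁻¹⁴ W
In dBm: 10 log₁₀(3.79×10⁻¹⁴ / 10⁻³) = −104.2 dBm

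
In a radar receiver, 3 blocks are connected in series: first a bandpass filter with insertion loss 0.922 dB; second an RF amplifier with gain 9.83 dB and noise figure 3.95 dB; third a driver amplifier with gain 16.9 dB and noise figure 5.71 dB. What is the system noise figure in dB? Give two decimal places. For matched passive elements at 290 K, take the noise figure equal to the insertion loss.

5.34 dB

Convert to linear (a loss of L dB is a gain of −L dB): F_i = 10^(NF_i/10), G_i = 10^(G_i,dB/10)
  Stage 1: F_1 = 10^(0.922/10) = 1.237, G_1 = 10^(−0.922/10) = 0.8087
  Stage 2: F_2 = 10^(3.95/10) = 2.483, G_2 = 10^(9.83/10) = 9.616
  Stage 3: F_3 = 10^(5.71/10) = 3.724, G_3 = 10^(16.9/10) = 48.98
Friis cascade:
  F = 1.237 + (2.483 − 1)/0.8087 + (3.724 − 1)/7.777 = 3.421
NF = 10 log₁₀(3.421) = 5.34 dB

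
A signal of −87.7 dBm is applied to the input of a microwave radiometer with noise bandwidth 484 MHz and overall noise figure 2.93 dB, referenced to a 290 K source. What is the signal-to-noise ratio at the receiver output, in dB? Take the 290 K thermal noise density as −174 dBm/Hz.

−3.5 dB

Noise floor: N = −174 + 10 log₁₀(B) + NF
10 log₁₀(4.84×10⁸) = 86.85 dB
N = −174 + 86.85 + 2.93 = −84.22 dBm
SNR = P_sig − N = −87.7 − (−84.22) = −3.48 dB → −3.5 dB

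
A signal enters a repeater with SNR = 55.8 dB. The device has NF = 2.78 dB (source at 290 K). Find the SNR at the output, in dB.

By definition F = SNR_in/SNR_out, so in dB: SNR_out = SNR_in − NF
SNR_out = 55.8 − 2.78 = 53.02 dB

53.02 dB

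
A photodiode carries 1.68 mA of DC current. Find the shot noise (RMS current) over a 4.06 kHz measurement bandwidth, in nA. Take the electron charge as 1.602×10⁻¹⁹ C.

I_n = √(2qI·B)
2qI·B = 2 × 1.602×10⁻¹⁹ × 1.68×10⁻³ × 4.06×10³ = 2.19×10⁻¹⁸ A²
I_n = √(2.19×10⁻¹⁸) = 1.48×10⁻⁹ A = 1.48 nA

1.48 nA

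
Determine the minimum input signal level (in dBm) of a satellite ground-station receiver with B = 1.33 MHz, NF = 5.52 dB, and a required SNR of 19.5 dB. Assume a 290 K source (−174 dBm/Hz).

−87.7 dBm

Sensitivity = −174 + 10 log₁₀(B) + NF + SNR_min
= −174 + 61.24 + 5.52 + 19.5
= −87.74 dBm → −87.7 dBm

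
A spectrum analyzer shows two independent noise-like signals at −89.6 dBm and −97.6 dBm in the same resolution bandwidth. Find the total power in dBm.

−89.0 dBm

Convert to linear, add, convert back:
P₁ = 1.10×10⁻¹² W, P₂ = 1.74×10⁻¹³ W
P_tot = 1.27×10⁻¹² W → 10 log₁₀(P_tot / 10⁻³) = −89.0 dBm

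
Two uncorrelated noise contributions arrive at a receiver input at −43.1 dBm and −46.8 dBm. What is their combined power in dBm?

−41.6 dBm

Convert to linear, add, convert back:
P₁ = 4.90×10⁻⁸ W, P₂ = 2.09×10⁻⁸ W
P_tot = 6.99×10⁻⁸ W → 10 log₁₀(P_tot / 10⁻³) = −41.6 dBm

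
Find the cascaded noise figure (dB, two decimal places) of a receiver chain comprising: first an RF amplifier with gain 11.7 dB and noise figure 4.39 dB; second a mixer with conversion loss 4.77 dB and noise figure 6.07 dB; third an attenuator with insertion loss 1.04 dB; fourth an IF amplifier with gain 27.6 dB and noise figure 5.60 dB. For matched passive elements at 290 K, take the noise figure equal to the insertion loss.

5.67 dB

Convert to linear (a loss of L dB is a gain of −L dB): F_i = 10^(NF_i/10), G_i = 10^(G_i,dB/10)
  Stage 1: F_1 = 10^(4.39/10) = 2.748, G_1 = 10^(11.7/10) = 14.79
  Stage 2: F_2 = 10^(6.07/10) = 4.046, G_2 = 10^(−4.77/10) = 0.3334
  Stage 3: F_3 = 10^(1.04/10) = 1.271, G_3 = 10^(−1.04/10) = 0.7870
  Stage 4: F_4 = 10^(5.60/10) = 3.631, G_4 = 10^(27.6/10) = 575.4
Friis cascade:
  F = 2.748 + (4.046 − 1)/14.79 + (1.271 − 1)/4.932 + (3.631 − 1)/3.882 = 3.686
NF = 10 log₁₀(3.686) = 5.67 dB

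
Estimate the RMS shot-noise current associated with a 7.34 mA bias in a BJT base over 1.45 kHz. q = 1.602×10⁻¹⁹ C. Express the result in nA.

I_n = √(2qI·B)
2qI·B = 2 × 1.602×10⁻¹⁹ × 7.34×10⁻³ × 1.45×10³ = 3.41×10⁻¹⁸ A²
I_n = √(3.41×10⁻¹⁸) = 1.85×10⁻⁹ A = 1.85 nA

1.85 nA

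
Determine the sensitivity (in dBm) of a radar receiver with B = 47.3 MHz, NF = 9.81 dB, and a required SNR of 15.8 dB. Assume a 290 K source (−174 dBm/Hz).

−71.6 dBm

Sensitivity = −174 + 10 log₁₀(B) + NF + SNR_min
= −174 + 76.75 + 9.81 + 15.8
= −71.64 dBm → −71.6 dBm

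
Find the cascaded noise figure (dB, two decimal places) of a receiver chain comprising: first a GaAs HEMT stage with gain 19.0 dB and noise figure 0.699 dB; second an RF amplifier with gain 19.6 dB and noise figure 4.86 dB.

Convert to linear (a loss of L dB is a gain of −L dB): F_i = 10^(NF_i/10), G_i = 10^(G_i,dB/10)
  Stage 1: F_1 = 10^(0.699/10) = 1.175, G_1 = 10^(19.0/10) = 79.43
  Stage 2: F_2 = 10^(4.86/10) = 3.062, G_2 = 10^(19.6/10) = 91.20
Friis cascade:
  F = 1.175 + (3.062 − 1)/79.43 = 1.201
NF = 10 log₁₀(1.201) = 0.79 dB

0.79 dB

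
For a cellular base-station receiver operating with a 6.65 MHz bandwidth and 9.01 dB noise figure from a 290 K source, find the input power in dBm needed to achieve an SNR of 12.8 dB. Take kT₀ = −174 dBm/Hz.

Sensitivity = −174 + 10 log₁₀(B) + NF + SNR_min
= −174 + 68.23 + 9.01 + 12.8
= −83.96 dBm → −84.0 dBm

−84.0 dBm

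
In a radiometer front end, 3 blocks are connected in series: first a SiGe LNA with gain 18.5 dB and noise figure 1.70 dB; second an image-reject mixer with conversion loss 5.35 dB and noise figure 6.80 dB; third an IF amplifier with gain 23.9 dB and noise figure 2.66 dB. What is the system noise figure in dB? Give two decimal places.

Convert to linear (a loss of L dB is a gain of −L dB): F_i = 10^(NF_i/10), G_i = 10^(G_i,dB/10)
  Stage 1: F_1 = 10^(1.70/10) = 1.479, G_1 = 10^(18.5/10) = 70.79
  Stage 2: F_2 = 10^(6.80/10) = 4.786, G_2 = 10^(−5.35/10) = 0.2917
  Stage 3: F_3 = 10^(2.66/10) = 1.845, G_3 = 10^(23.9/10) = 245.5
Friis cascade:
  F = 1.479 + (4.786 − 1)/70.79 + (1.845 − 1)/20.65 = 1.574
NF = 10 log₁₀(1.574) = 1.97 dB

1.97 dB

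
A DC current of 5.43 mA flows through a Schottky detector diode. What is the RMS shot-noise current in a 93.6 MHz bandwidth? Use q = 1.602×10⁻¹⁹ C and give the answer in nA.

404 nA

I_n = √(2qI·B)
2qI·B = 2 × 1.602×10⁻¹⁹ × 5.43×10⁻³ × 9.36×10⁷ = 1.63×10⁻¹³ A²
I_n = √(1.63×10⁻¹³) = 4.04×10⁻⁷ A = 404 nA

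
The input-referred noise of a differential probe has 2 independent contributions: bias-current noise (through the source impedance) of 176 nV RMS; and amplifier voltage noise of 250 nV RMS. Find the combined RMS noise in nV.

Uncorrelated sources add in power (mean-square): V_tot = √(ΣV_i²)
V_tot = √[(1.76×10⁻⁷)² + (2.50×10⁻⁷)²] = 3.06×10⁻⁷ V = 306 nV

306 nV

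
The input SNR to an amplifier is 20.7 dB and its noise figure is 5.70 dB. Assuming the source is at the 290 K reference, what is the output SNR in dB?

15.00 dB

By definition F = SNR_in/SNR_out, so in dB: SNR_out = SNR_in − NF
SNR_out = 20.7 − 5.70 = 15.00 dB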